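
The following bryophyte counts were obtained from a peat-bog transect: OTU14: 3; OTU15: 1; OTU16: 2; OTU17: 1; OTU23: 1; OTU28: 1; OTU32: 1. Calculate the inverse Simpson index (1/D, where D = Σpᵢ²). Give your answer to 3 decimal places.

Total N = 3+1+2+1+1+1+1 = 10, so the proportions are 0.3, 0.1, 0.2, 0.1, 0.1, 0.1, 0.1 (working shown to 7 dp, full precision carried).
D = 0.3² + 0.1² + 0.2² + 0.1² + 0.1² + 0.1² + 0.1² = 0.0900000 + 0.0100000 + 0.0400000 + 0.0100000 + 0.0100000 + 0.0100000 + 0.0100000 = 0.1800000.
So 1/D = 5.55556, i.e. 5.556 to 3 decimal places.

5.556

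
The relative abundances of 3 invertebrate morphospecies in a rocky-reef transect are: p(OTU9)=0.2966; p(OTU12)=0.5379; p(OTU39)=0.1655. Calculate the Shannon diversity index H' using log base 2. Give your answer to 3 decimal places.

Each pᵢ log₂ pᵢ term (working shown to 5 dp, full precision carried): 0.2966×(-1.75341)=-0.52006, 0.5379×(-0.89459)=-0.48120, 0.1655×(-2.59510)=-0.42949.
Sum = -1.43075, so H' = 1.431.

1.431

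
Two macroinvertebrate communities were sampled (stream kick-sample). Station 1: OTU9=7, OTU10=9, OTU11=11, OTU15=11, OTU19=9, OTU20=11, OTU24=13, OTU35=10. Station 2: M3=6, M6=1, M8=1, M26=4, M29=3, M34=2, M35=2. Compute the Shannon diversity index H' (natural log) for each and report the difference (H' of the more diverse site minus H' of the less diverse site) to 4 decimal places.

0.2978

Station 1: N=81, proportions 0.08642, 0.111111, 0.135802, 0.135802, 0.111111, 0.135802, 0.160494, 0.123457, giving H' = 2.065163 (working shown to 6 dp, full precision carried).
Station 2: N=19, proportions 0.315789, 0.052632, 0.052632, 0.210526, 0.157895, 0.105263, 0.105263, giving H' = 1.767378.
Difference = |2.065163 − 1.767378| = 0.297785, i.e. 0.2978 to 4 decimal places.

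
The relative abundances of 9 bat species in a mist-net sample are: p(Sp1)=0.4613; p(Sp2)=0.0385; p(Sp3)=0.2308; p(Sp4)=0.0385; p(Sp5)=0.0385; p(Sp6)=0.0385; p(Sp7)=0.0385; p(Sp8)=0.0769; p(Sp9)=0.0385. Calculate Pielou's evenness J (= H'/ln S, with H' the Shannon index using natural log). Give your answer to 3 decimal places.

H' = −Σ pᵢ ln pᵢ = −((-0.35691) + (-0.12540) + (-0.33840) + (-0.12540) + (-0.12540) + (-0.12540) + (-0.12540) + (-0.19727) + (-0.12540)) = 1.64497 (working shown to 5 dp, full precision carried).
With S = 9 species, ln S = 2.19722, so J = 1.64497/2.19722 = 0.74866, i.e. 0.749 to 3 decimal places.

0.749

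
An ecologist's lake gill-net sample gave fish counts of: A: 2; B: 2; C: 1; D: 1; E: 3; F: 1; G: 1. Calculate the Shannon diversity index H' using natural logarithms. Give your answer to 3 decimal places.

Total N = 2+2+1+1+3+1+1 = 11, so the proportions are 0.18182, 0.18182, 0.09091, 0.09091, 0.27273, 0.09091, 0.09091 (working shown to 5 dp, full precision carried).
Each pᵢ ln pᵢ term: 0.18182×(-1.70475)=-0.30995, 0.18182×(-1.70475)=-0.30995, 0.09091×(-2.39790)=-0.21799, 0.09091×(-2.39790)=-0.21799, 0.27273×(-1.29928)=-0.35435, 0.09091×(-2.39790)=-0.21799, 0.09091×(-2.39790)=-0.21799.
Sum = -1.84622, so H' = 1.846.

1.846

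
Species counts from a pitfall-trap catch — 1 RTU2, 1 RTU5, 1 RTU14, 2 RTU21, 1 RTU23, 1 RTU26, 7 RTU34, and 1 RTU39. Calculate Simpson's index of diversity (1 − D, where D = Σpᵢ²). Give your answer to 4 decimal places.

Total N = 1+1+1+2+1+1+7+1 = 15, so the proportions are 0.066667, 0.066667, 0.066667, 0.133333, 0.066667, 0.066667, 0.466667, 0.066667 (working shown to 6 dp, full precision carried).
D = 0.066667² + 0.066667² + 0.066667² + 0.133333² + 0.066667² + 0.066667² + 0.466667² + 0.066667² = 0.004444 + 0.004444 + 0.004444 + 0.017778 + 0.004444 + 0.004444 + 0.217778 + 0.004444 = 0.262222.
So 1 − D = 0.737778, i.e. 0.7378 to 4 decimal places.

0.7378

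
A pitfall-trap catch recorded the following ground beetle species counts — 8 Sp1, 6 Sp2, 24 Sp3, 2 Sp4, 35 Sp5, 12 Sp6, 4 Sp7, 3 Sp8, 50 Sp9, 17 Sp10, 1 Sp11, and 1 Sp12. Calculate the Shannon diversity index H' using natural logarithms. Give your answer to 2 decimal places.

Total N = 8+6+24+2+35+12+4+3+50+17+1+1 = 163, so the proportions are 0.0491, 0.0368, 0.1472, 0.0123, 0.2147, 0.0736, 0.0245, 0.0184, 0.3067, 0.1043, 0.0061, 0.0061 (working shown to 4 dp, full precision carried).
Each pᵢ ln pᵢ term: 0.0491×(-3.0143)=-0.1479, 0.0368×(-3.3020)=-0.1215, 0.1472×(-1.9157)=-0.2821, 0.0123×(-4.4006)=-0.0540, 0.2147×(-1.5384)=-0.3303, 0.0736×(-2.6088)=-0.1921, 0.0245×(-3.7075)=-0.0910, 0.0184×(-3.9951)=-0.0735, 0.3067×(-1.1817)=-0.3625, 0.1043×(-2.2605)=-0.2358, 0.0061×(-5.0938)=-0.0313, 0.0061×(-5.0938)=-0.0313.
Sum = -1.9532, so H' = 1.95.

1.95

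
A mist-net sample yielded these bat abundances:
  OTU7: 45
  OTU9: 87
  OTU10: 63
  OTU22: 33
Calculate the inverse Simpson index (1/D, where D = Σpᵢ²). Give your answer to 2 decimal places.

3.55

Total N = 45+87+63+33 = 228, so the proportions are 0.197368, 0.381579, 0.276316, 0.144737 (working shown to 6 dp, full precision carried).
D = 0.197368² + 0.381579² + 0.276316² + 0.144737² = 0.038954 + 0.145602 + 0.076350 + 0.020949 = 0.281856.
So 1/D = 3.5479, i.e. 3.55 to 2 decimal places.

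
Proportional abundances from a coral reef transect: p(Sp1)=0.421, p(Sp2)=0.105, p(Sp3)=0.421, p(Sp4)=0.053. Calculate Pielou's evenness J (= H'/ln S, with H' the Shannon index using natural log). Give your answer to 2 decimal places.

H' = −Σ pᵢ ln pᵢ = −((-0.3642) + (-0.2366) + (-0.3642) + (-0.1557)) = 1.1208 (working shown to 4 dp, full precision carried).
With S = 4 species, ln S = 1.3863, so J = 1.1208/1.3863 = 0.8085, i.e. 0.81 to 2 decimal places.

0.81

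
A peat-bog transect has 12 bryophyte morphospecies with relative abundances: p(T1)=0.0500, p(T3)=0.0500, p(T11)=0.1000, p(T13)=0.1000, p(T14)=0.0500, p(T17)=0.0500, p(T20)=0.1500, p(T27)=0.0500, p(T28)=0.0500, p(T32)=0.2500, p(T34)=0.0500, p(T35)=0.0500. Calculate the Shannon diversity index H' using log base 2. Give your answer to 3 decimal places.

3.304

Each pᵢ log₂ pᵢ term (working shown to 5 dp, full precision carried): 0.05×(-4.32193)=-0.21610, 0.05×(-4.32193)=-0.21610, 0.1×(-3.32193)=-0.33219, 0.1×(-3.32193)=-0.33219, 0.05×(-4.32193)=-0.21610, 0.05×(-4.32193)=-0.21610, 0.15×(-2.73697)=-0.41054, 0.05×(-4.32193)=-0.21610, 0.05×(-4.32193)=-0.21610, 0.25×(-2.00000)=-0.50000, 0.05×(-4.32193)=-0.21610, 0.05×(-4.32193)=-0.21610.
Sum = -3.30370, so H' = 3.304.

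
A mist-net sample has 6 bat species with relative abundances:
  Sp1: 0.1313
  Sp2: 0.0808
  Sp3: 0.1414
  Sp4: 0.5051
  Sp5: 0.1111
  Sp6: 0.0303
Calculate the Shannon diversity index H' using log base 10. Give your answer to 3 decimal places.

Each pᵢ log₁₀ pᵢ term (working shown to 5 dp, full precision carried): 0.1313×(-0.88174)=-0.11577, 0.0808×(-1.09259)=-0.08828, 0.1414×(-0.84955)=-0.12013, 0.5051×(-0.29662)=-0.14982, 0.1111×(-0.95429)=-0.10602, 0.0303×(-1.51856)=-0.04601.
Sum = -0.62604, so H' = 0.626.

0.626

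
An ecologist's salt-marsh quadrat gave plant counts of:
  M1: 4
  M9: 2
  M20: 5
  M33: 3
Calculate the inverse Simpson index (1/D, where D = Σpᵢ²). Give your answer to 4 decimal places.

Total N = 4+2+5+3 = 14, so the proportions are 0.28571429, 0.14285714, 0.35714286, 0.21428571 (working shown to 8 dp, full precision carried).
D = 0.28571429² + 0.14285714² + 0.35714286² + 0.21428571² = 0.08163265 + 0.02040816 + 0.12755102 + 0.04591837 = 0.27551020.
So 1/D = 3.629630, i.e. 3.6296 to 4 decimal places.

3.6296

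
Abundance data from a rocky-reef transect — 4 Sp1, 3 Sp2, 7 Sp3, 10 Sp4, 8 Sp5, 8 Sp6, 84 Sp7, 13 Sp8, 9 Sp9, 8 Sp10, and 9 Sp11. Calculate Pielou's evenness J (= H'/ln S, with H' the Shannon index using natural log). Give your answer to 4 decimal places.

0.7415

Total N = 4+3+7+10+8+8+84+13+9+8+9 = 163, so the proportions are 0.02454, 0.018405, 0.042945, 0.06135, 0.04908, 0.04908, 0.515337, 0.079755, 0.055215, 0.04908, 0.055215 (working shown to 6 dp, full precision carried).
H' = −Σ pᵢ ln pᵢ = −((-0.090981) + (-0.073530) + (-0.135183) + (-0.171237) + (-0.147942) + (-0.147942) + (-0.341634) + (-0.201684) + (-0.159931) + (-0.147942) + (-0.159931)) = 1.777935.
With S = 11 species, ln S = 2.397895, so J = 1.777935/2.397895 = 0.741457, i.e. 0.7415 to 4 decimal places.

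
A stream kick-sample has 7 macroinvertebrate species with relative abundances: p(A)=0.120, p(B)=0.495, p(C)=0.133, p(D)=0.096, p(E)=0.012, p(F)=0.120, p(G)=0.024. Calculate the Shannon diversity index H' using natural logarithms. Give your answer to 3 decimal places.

Each pᵢ ln pᵢ term (working shown to 5 dp, full precision carried): 0.12×(-2.12026)=-0.25443, 0.495×(-0.70320)=-0.34808, 0.133×(-2.01741)=-0.26832, 0.096×(-2.34341)=-0.22497, 0.012×(-4.42285)=-0.05307, 0.12×(-2.12026)=-0.25443, 0.024×(-3.72970)=-0.08951.
Sum = -1.49282, so H' = 1.493.

1.493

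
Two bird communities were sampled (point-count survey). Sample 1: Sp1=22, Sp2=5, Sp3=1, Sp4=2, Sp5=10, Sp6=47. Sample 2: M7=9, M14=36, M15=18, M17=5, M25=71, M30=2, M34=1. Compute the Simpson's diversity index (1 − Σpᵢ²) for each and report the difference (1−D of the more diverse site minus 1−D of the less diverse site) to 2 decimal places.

Sample 1: N=87, proportions 0.25287, 0.05747, 0.01149, 0.02299, 0.11494, 0.54023, giving 1−D = 0.62703 (working shown to 5 dp, full precision carried).
Sample 2: N=142, proportions 0.06338, 0.25352, 0.12676, 0.03521, 0.5, 0.01408, 0.00704, giving 1−D = 0.66415.
Difference = |0.62703 − 0.66415| = 0.03712, i.e. 0.04 to 2 decimal places.

0.04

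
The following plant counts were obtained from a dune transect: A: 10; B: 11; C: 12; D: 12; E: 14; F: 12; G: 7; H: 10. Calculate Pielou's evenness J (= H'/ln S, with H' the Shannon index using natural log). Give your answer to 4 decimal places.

Total N = 10+11+12+12+14+12+7+10 = 88, so the proportions are 0.113636, 0.125, 0.136364, 0.136364, 0.159091, 0.136364, 0.079545, 0.113636 (working shown to 6 dp, full precision carried).
H' = −Σ pᵢ ln pᵢ = −((-0.247131) + (-0.259930) + (-0.271695) + (-0.271695) + (-0.292454) + (-0.271695) + (-0.201363) + (-0.247131)) = 2.063094.
With S = 8 species, ln S = 2.079442, so J = 2.063094/2.079442 = 0.992139, i.e. 0.9921 to 4 decimal places.

0.9921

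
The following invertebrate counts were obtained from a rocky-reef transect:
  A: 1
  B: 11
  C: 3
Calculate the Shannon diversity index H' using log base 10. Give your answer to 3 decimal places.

0.317

Total N = 1+11+3 = 15, so the proportions are 0.06667, 0.73333, 0.2 (working shown to 5 dp, full precision carried).
Each pᵢ log₁₀ pᵢ term: 0.06667×(-1.17609)=-0.07841, 0.73333×(-0.13470)=-0.09878, 0.2×(-0.69897)=-0.13979.
Sum = -0.31698, so H' = 0.317.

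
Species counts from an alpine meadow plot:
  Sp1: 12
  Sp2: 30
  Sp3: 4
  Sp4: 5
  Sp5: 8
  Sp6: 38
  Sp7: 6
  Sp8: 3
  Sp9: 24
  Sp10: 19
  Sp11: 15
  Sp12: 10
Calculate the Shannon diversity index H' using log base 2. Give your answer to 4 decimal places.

Total N = 12+30+4+5+8+38+6+3+24+19+15+10 = 174, so the proportions are 0.068966, 0.172414, 0.022989, 0.028736, 0.045977, 0.218391, 0.034483, 0.017241, 0.137931, 0.109195, 0.086207, 0.057471 (working shown to 6 dp, full precision carried).
Each pᵢ log₂ pᵢ term: 0.068966×(-3.857981)=-0.266068, 0.172414×(-2.536053)=-0.437251, 0.022989×(-5.442943)=-0.125125, 0.028736×(-5.121015)=-0.147156, 0.045977×(-4.442943)=-0.204273, 0.218391×(-2.195016)=-0.479371, 0.034483×(-4.857981)=-0.167517, 0.017241×(-5.857981)=-0.101000, 0.137931×(-2.857981)=-0.394204, 0.109195×(-3.195016)=-0.348881, 0.086207×(-3.536053)=-0.304832, 0.057471×(-4.121015)=-0.236840.
Sum = -3.212517, so H' = 3.2125.

3.2125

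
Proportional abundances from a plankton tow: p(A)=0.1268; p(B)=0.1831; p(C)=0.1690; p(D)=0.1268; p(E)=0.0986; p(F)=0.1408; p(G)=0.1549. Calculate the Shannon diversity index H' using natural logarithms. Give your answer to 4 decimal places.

1.9284

Each pᵢ ln pᵢ term (working shown to 6 dp, full precision carried): 0.1268×(-2.065144)=-0.261860, 0.1831×(-1.697723)=-0.310853, 0.169×(-1.777857)=-0.300458, 0.1268×(-2.065144)=-0.261860, 0.0986×(-2.316684)=-0.228425, 0.1408×(-1.960415)=-0.276026, 0.1549×(-1.864976)=-0.288885.
Sum = -1.928368, so H' = 1.9284.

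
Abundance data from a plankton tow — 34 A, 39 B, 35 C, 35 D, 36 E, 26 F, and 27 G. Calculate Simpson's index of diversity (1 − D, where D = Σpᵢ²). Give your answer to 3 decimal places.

0.855

Total N = 34+39+35+35+36+26+27 = 232, so the proportions are 0.14655, 0.1681, 0.15086, 0.15086, 0.15517, 0.11207, 0.11638 (working shown to 5 dp, full precision carried).
D = 0.14655² + 0.1681² + 0.15086² + 0.15086² + 0.15517² + 0.11207² + 0.11638² = 0.02148 + 0.02826 + 0.02276 + 0.02276 + 0.02408 + 0.01256 + 0.01354 = 0.14544.
So 1 − D = 0.85456, i.e. 0.855 to 3 decimal places.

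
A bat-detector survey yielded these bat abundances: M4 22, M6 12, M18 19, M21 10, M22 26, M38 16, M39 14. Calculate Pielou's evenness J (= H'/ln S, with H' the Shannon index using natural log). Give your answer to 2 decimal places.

0.98

Total N = 22+12+19+10+26+16+14 = 119, so the proportions are 0.1849, 0.1008, 0.1597, 0.084, 0.2185, 0.1345, 0.1176 (working shown to 4 dp, full precision carried).
H' = −Σ pᵢ ln pᵢ = −((-0.3121) + (-0.2313) + (-0.2929) + (-0.2081) + (-0.3323) + (-0.2698) + (-0.2518)) = 1.8984.
With S = 7 species, ln S = 1.9459, so J = 1.8984/1.9459 = 0.9756, i.e. 0.98 to 2 decimal places.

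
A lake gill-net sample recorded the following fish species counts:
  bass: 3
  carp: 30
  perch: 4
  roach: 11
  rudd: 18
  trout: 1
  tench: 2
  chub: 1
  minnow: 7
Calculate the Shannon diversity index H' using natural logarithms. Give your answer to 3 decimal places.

Total N = 3+30+4+11+18+1+2+1+7 = 77, so the proportions are 0.03896, 0.38961, 0.05195, 0.14286, 0.23377, 0.01299, 0.02597, 0.01299, 0.09091 (working shown to 5 dp, full precision carried).
Each pᵢ ln pᵢ term: 0.03896×(-3.24519)=-0.12644, 0.38961×(-0.94261)=-0.36725, 0.05195×(-2.95751)=-0.15364, 0.14286×(-1.94591)=-0.27799, 0.23377×(-1.45343)=-0.33976, 0.01299×(-4.34381)=-0.05641, 0.02597×(-3.65066)=-0.09482, 0.01299×(-4.34381)=-0.05641, 0.09091×(-2.39790)=-0.21799.
Sum = -1.69071, so H' = 1.691.

1.691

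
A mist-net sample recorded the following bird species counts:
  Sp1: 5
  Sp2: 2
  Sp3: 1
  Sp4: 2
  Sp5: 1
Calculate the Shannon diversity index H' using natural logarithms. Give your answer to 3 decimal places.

1.414

Total N = 5+2+1+2+1 = 11, so the proportions are 0.45455, 0.18182, 0.09091, 0.18182, 0.09091 (working shown to 5 dp, full precision carried).
Each pᵢ ln pᵢ term: 0.45455×(-0.78846)=-0.35839, 0.18182×(-1.70475)=-0.30995, 0.09091×(-2.39790)=-0.21799, 0.18182×(-1.70475)=-0.30995, 0.09091×(-2.39790)=-0.21799.
Sum = -1.41428, so H' = 1.414.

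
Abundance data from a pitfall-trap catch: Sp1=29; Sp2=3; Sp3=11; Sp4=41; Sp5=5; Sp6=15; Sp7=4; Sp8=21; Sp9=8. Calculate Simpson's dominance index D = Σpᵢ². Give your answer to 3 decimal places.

Total N = 29+3+11+41+5+15+4+21+8 = 137, so the proportions are 0.21168, 0.0219, 0.08029, 0.29927, 0.0365, 0.10949, 0.0292, 0.15328, 0.05839 (working shown to 5 dp, full precision carried).
D = 0.21168² + 0.0219² + 0.08029² + 0.29927² + 0.0365² + 0.10949² + 0.0292² + 0.15328² + 0.05839² = 0.04481 + 0.00048 + 0.00645 + 0.08956 + 0.00133 + 0.01199 + 0.00085 + 0.02350 + 0.00341 = 0.18238.
To 3 decimal places, D = 0.182.

0.182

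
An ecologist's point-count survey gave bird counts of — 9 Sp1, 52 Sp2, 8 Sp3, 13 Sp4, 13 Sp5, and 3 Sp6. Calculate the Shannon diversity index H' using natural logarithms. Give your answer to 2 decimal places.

Total N = 9+52+8+13+13+3 = 98, so the proportions are 0.0918, 0.5306, 0.0816, 0.1327, 0.1327, 0.0306 (working shown to 4 dp, full precision carried).
Each pᵢ ln pᵢ term: 0.0918×(-2.3877)=-0.2193, 0.5306×(-0.6337)=-0.3363, 0.0816×(-2.5055)=-0.2045, 0.1327×(-2.0200)=-0.2680, 0.1327×(-2.0200)=-0.2680, 0.0306×(-3.4864)=-0.1067.
Sum = -1.4027, so H' = 1.40.

1.40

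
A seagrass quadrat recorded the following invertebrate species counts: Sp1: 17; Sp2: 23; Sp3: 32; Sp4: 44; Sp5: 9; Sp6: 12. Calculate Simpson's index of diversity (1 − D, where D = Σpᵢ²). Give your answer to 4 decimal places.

0.7867

Total N = 17+23+32+44+9+12 = 137, so the proportions are 0.124088, 0.167883, 0.233577, 0.321168, 0.065693, 0.087591 (working shown to 6 dp, full precision carried).
D = 0.124088² + 0.167883² + 0.233577² + 0.321168² + 0.065693² + 0.087591² = 0.015398 + 0.028185 + 0.054558 + 0.103149 + 0.004316 + 0.007672 = 0.213277.
So 1 − D = 0.786723, i.e. 0.7867 to 4 decimal places.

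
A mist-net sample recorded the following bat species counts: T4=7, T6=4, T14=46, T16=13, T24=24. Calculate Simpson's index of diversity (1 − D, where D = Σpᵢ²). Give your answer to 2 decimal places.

Total N = 7+4+46+13+24 = 94, so the proportions are 0.0745, 0.0426, 0.4894, 0.1383, 0.2553 (working shown to 4 dp, full precision carried).
D = 0.0745² + 0.0426² + 0.4894² + 0.1383² + 0.2553² = 0.0055 + 0.0018 + 0.2395 + 0.0191 + 0.0652 = 0.3311.
So 1 − D = 0.6689, i.e. 0.67 to 2 decimal places.

0.67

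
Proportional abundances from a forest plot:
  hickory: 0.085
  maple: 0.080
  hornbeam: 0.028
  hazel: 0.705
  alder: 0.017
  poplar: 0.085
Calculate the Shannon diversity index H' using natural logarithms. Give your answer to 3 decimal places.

1.037

Each pᵢ ln pᵢ term (working shown to 5 dp, full precision carried): 0.085×(-2.46510)=-0.20953, 0.08×(-2.52573)=-0.20206, 0.028×(-3.57555)=-0.10012, 0.705×(-0.34956)=-0.24644, 0.017×(-4.07454)=-0.06927, 0.085×(-2.46510)=-0.20953.
Sum = -1.03695, so H' = 1.037.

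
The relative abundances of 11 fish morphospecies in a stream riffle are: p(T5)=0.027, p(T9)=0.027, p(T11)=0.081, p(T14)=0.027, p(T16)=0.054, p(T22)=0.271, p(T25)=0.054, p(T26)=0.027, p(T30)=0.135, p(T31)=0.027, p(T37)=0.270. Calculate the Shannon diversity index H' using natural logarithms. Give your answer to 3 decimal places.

1.984

Each pᵢ ln pᵢ term (working shown to 5 dp, full precision carried): 0.027×(-3.61192)=-0.09752, 0.027×(-3.61192)=-0.09752, 0.081×(-2.51331)=-0.20358, 0.027×(-3.61192)=-0.09752, 0.054×(-2.91877)=-0.15761, 0.271×(-1.30564)=-0.35383, 0.054×(-2.91877)=-0.15761, 0.027×(-3.61192)=-0.09752, 0.135×(-2.00248)=-0.27033, 0.027×(-3.61192)=-0.09752, 0.27×(-1.30933)=-0.35352.
Sum = -1.98410, so H' = 1.984.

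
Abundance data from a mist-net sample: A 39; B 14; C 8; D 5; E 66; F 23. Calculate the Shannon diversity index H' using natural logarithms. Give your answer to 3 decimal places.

Total N = 39+14+8+5+66+23 = 155, so the proportions are 0.25161, 0.09032, 0.05161, 0.03226, 0.42581, 0.14839 (working shown to 5 dp, full precision carried).
Each pᵢ ln pᵢ term: 0.25161×(-1.37986)=-0.34719, 0.09032×(-2.40437)=-0.21717, 0.05161×(-2.96398)=-0.15298, 0.03226×(-3.43399)=-0.11077, 0.42581×(-0.85377)=-0.36354, 0.14839×(-1.90793)=-0.28311.
Sum = -1.47477, so H' = 1.475.

1.475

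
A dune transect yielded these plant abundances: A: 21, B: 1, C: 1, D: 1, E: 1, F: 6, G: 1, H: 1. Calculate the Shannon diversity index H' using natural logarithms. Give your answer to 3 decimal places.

1.233

Total N = 21+1+1+1+1+6+1+1 = 33, so the proportions are 0.63636, 0.0303, 0.0303, 0.0303, 0.0303, 0.18182, 0.0303, 0.0303 (working shown to 5 dp, full precision carried).
Each pᵢ ln pᵢ term: 0.63636×(-0.45199)=-0.28763, 0.0303×(-3.49651)=-0.10595, 0.0303×(-3.49651)=-0.10595, 0.0303×(-3.49651)=-0.10595, 0.0303×(-3.49651)=-0.10595, 0.18182×(-1.70475)=-0.30995, 0.0303×(-3.49651)=-0.10595, 0.0303×(-3.49651)=-0.10595.
Sum = -1.23331, so H' = 1.233.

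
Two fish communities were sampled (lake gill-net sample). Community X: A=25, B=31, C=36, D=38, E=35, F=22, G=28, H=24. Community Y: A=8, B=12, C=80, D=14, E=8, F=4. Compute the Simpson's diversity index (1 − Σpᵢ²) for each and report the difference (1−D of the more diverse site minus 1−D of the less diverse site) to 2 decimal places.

0.30

Community X: N=239, proportions 0.1046, 0.1297, 0.1506, 0.159, 0.1464, 0.0921, 0.1172, 0.1004, giving 1−D = 0.8705 (working shown to 4 dp, full precision carried).
Community Y: N=126, proportions 0.0635, 0.0952, 0.6349, 0.1111, 0.0635, 0.0317, giving 1−D = 0.5664.
Difference = |0.8705 − 0.5664| = 0.3041, i.e. 0.30 to 2 decimal places.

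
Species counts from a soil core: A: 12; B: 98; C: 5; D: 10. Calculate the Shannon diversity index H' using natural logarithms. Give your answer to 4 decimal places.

Total N = 12+98+5+10 = 125, so the proportions are 0.096, 0.784, 0.04, 0.08 (working shown to 6 dp, full precision carried).
Each pᵢ ln pᵢ term: 0.096×(-2.343407)=-0.224967, 0.784×(-0.243346)=-0.190783, 0.04×(-3.218876)=-0.128755, 0.08×(-2.525729)=-0.202058.
Sum = -0.746564, so H' = 0.7466.

0.7466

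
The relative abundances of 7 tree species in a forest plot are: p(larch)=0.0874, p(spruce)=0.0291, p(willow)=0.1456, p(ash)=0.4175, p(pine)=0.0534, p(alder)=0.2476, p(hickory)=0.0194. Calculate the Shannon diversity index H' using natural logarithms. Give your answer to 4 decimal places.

1.5398

Each pᵢ ln pᵢ term (working shown to 6 dp, full precision carried): 0.0874×(-2.437260)=-0.213017, 0.0291×(-3.537017)=-0.102927, 0.1456×(-1.926892)=-0.280555, 0.4175×(-0.873471)=-0.364674, 0.0534×(-2.929945)=-0.156459, 0.2476×(-1.395941)=-0.345635, 0.0194×(-3.942482)=-0.076484.
Sum = -1.539751, so H' = 1.5398.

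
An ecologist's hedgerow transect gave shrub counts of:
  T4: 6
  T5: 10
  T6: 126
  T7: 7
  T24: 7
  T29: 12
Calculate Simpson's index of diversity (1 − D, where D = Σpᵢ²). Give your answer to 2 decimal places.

Total N = 6+10+126+7+7+12 = 168, so the proportions are 0.0357, 0.0595, 0.75, 0.0417, 0.0417, 0.0714 (working shown to 4 dp, full precision carried).
D = 0.0357² + 0.0595² + 0.75² + 0.0417² + 0.0417² + 0.0714² = 0.0013 + 0.0035 + 0.5625 + 0.0017 + 0.0017 + 0.0051 = 0.5759.
So 1 − D = 0.4241, i.e. 0.42 to 2 decimal places.

0.42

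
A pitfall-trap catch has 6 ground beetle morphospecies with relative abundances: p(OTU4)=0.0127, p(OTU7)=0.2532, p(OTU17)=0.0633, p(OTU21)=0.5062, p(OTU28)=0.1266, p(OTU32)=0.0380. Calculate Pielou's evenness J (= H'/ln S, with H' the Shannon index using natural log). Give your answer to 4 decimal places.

H' = −Σ pᵢ ln pᵢ = −((-0.055450) + (-0.347789) + (-0.174700) + (-0.344633) + (-0.261647) + (-0.124266)) = 1.308486 (working shown to 6 dp, full precision carried).
With S = 6 species, ln S = 1.791759, so J = 1.308486/1.791759 = 0.730280, i.e. 0.7303 to 4 decimal places.

0.7303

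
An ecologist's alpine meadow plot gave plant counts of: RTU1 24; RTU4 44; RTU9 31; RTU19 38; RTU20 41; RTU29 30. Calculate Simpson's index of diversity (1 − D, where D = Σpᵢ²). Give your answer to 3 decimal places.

0.827

Total N = 24+44+31+38+41+30 = 208, so the proportions are 0.11538, 0.21154, 0.14904, 0.18269, 0.19712, 0.14423 (working shown to 5 dp, full precision carried).
D = 0.11538² + 0.21154² + 0.14904² + 0.18269² + 0.19712² + 0.14423² = 0.01331 + 0.04475 + 0.02221 + 0.03338 + 0.03885 + 0.02080 = 0.17331.
So 1 − D = 0.82669, i.e. 0.827 to 3 decimal places.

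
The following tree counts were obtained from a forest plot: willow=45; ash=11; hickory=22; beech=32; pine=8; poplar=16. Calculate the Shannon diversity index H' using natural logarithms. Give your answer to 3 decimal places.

Total N = 45+11+22+32+8+16 = 134, so the proportions are 0.33582, 0.08209, 0.16418, 0.23881, 0.0597, 0.1194 (working shown to 5 dp, full precision carried).
Each pᵢ ln pᵢ term: 0.33582×(-1.09118)=-0.36644, 0.08209×(-2.49994)=-0.20522, 0.16418×(-1.80680)=-0.29664, 0.23881×(-1.43210)=-0.34199, 0.0597×(-2.81840)=-0.16826, 0.1194×(-2.12525)=-0.25376.
Sum = -1.63232, so H' = 1.632.

1.632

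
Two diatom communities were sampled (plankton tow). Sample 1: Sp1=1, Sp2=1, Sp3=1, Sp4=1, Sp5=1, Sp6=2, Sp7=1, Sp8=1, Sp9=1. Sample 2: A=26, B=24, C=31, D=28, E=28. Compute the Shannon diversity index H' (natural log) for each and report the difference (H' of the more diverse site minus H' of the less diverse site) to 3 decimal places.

0.558

Sample 1: N=10, proportions 0.1, 0.1, 0.1, 0.1, 0.1, 0.2, 0.1, 0.1, 0.1, giving H' = 2.163956 (working shown to 6 dp, full precision carried).
Sample 2: N=137, proportions 0.189781, 0.175182, 0.226277, 0.20438, 0.20438, giving H' = 1.605814.
Difference = |2.163956 − 1.605814| = 0.558142, i.e. 0.558 to 3 decimal places.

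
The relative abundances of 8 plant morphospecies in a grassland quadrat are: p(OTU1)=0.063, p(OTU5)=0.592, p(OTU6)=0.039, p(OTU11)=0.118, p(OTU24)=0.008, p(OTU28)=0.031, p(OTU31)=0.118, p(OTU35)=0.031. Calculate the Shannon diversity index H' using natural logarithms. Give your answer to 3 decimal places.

1.369

Each pᵢ ln pᵢ term (working shown to 5 dp, full precision carried): 0.063×(-2.76462)=-0.17417, 0.592×(-0.52425)=-0.31036, 0.039×(-3.24419)=-0.12652, 0.118×(-2.13707)=-0.25217, 0.008×(-4.82831)=-0.03863, 0.031×(-3.47377)=-0.10769, 0.118×(-2.13707)=-0.25217, 0.031×(-3.47377)=-0.10769.
Sum = -1.36940, so H' = 1.369.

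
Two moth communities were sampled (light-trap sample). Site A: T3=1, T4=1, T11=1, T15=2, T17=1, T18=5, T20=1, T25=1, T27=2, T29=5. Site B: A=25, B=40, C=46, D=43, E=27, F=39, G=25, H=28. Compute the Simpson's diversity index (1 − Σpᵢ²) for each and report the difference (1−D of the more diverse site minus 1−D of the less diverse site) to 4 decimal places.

0.0279

Site A: N=20, proportions 0.05, 0.05, 0.05, 0.1, 0.05, 0.25, 0.05, 0.05, 0.1, 0.25, giving 1−D = 0.840000 (working shown to 6 dp, full precision carried).
Site B: N=273, proportions 0.091575, 0.14652, 0.168498, 0.157509, 0.098901, 0.142857, 0.091575, 0.102564, giving 1−D = 0.867850.
Difference = |0.840000 − 0.867850| = 0.027850, i.e. 0.0279 to 4 decimal places.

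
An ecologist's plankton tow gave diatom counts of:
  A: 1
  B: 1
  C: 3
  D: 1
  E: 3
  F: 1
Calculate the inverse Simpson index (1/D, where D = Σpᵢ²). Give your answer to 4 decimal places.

Total N = 1+1+3+1+3+1 = 10, so the proportions are 0.1, 0.1, 0.3, 0.1, 0.3, 0.1 (working shown to 8 dp, full precision carried).
D = 0.1² + 0.1² + 0.3² + 0.1² + 0.3² + 0.1² = 0.01000000 + 0.01000000 + 0.09000000 + 0.01000000 + 0.09000000 + 0.01000000 = 0.22000000.
So 1/D = 4.545455, i.e. 4.5455 to 4 decimal places.

4.5455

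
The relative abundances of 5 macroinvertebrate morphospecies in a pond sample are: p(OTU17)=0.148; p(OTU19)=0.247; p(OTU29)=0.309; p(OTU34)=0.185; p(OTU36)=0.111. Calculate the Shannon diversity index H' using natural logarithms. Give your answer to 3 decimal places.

1.547

Each pᵢ ln pᵢ term (working shown to 5 dp, full precision carried): 0.148×(-1.91054)=-0.28276, 0.247×(-1.39837)=-0.34540, 0.309×(-1.17441)=-0.36289, 0.185×(-1.68740)=-0.31217, 0.111×(-2.19823)=-0.24400.
Sum = -1.54722, so H' = 1.547.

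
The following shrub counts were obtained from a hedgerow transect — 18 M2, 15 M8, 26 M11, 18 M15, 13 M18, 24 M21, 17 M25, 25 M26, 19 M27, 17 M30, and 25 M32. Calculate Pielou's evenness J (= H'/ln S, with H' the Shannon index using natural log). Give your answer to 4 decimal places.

0.9902

Total N = 18+15+26+18+13+24+17+25+19+17+25 = 217, so the proportions are 0.082949, 0.069124, 0.119816, 0.082949, 0.059908, 0.110599, 0.078341, 0.115207, 0.087558, 0.078341, 0.115207 (working shown to 6 dp, full precision carried).
H' = −Σ pᵢ ln pᵢ = −((-0.206504) + (-0.184690) + (-0.254225) + (-0.206504) + (-0.168637) + (-0.243522) + (-0.199510) + (-0.248966) + (-0.213243) + (-0.199510) + (-0.248966)) = 2.374277.
With S = 11 species, ln S = 2.397895, so J = 2.374277/2.397895 = 0.990150, i.e. 0.9902 to 4 decimal places.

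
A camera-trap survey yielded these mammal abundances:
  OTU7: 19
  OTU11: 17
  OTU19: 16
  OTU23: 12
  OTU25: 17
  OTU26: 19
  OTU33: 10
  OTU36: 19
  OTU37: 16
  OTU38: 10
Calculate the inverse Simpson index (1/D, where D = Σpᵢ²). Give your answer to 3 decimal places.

Total N = 19+17+16+12+17+19+10+19+16+10 = 155, so the proportions are 0.1225806, 0.1096774, 0.1032258, 0.0774194, 0.1096774, 0.1225806, 0.0645161, 0.1225806, 0.1032258, 0.0645161 (working shown to 7 dp, full precision carried).
D = 0.1225806² + 0.1096774² + 0.1032258² + 0.0774194² + 0.1096774² + 0.1225806² + 0.0645161² + 0.1225806² + 0.1032258² + 0.0645161² = 0.0150260 + 0.0120291 + 0.0106556 + 0.0059938 + 0.0120291 + 0.0150260 + 0.0041623 + 0.0150260 + 0.0106556 + 0.0041623 = 0.1047659.
So 1/D = 9.54509, i.e. 9.545 to 3 decimal places.

9.545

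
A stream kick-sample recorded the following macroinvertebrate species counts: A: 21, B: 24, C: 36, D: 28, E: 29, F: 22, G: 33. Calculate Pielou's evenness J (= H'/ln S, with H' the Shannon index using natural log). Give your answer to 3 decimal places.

Total N = 21+24+36+28+29+22+33 = 193, so the proportions are 0.10881, 0.12435, 0.18653, 0.14508, 0.15026, 0.11399, 0.17098 (working shown to 5 dp, full precision carried).
H' = −Σ pᵢ ln pᵢ = −((-0.24136) + (-0.25923) + (-0.31321) + (-0.28007) + (-0.28480) + (-0.24755) + (-0.30199)) = 1.92820.
With S = 7 species, ln S = 1.94591, so J = 1.92820/1.94591 = 0.99090, i.e. 0.991 to 3 decimal places.

0.991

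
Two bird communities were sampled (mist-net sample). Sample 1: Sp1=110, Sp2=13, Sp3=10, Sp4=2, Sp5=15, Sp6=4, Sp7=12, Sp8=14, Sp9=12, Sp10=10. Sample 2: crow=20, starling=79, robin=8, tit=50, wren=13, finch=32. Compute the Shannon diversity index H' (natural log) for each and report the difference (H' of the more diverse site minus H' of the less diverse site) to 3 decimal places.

Sample 1: N=202, proportions 0.54455, 0.06436, 0.0495, 0.0099, 0.07426, 0.0198, 0.05941, 0.06931, 0.05941, 0.0495, giving H' = 1.64200 (working shown to 5 dp, full precision carried).
Sample 2: N=202, proportions 0.09901, 0.39109, 0.0396, 0.24752, 0.06436, 0.15842, giving H' = 1.53804.
Difference = |1.64200 − 1.53804| = 0.10396, i.e. 0.104 to 3 decimal places.

0.104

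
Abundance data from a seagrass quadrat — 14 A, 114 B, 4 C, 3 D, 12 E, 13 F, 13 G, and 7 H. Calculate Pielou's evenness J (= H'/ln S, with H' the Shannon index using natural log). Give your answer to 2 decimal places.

Total N = 14+114+4+3+12+13+13+7 = 180, so the proportions are 0.0778, 0.6333, 0.0222, 0.0167, 0.0667, 0.0722, 0.0722, 0.0389 (working shown to 4 dp, full precision carried).
H' = −Σ pᵢ ln pᵢ = −((-0.1986) + (-0.2893) + (-0.0846) + (-0.0682) + (-0.1805) + (-0.1898) + (-0.1898) + (-0.1263)) = 1.3272.
With S = 8 species, ln S = 2.0794, so J = 1.3272/2.0794 = 0.6382, i.e. 0.64 to 2 decimal places.

0.64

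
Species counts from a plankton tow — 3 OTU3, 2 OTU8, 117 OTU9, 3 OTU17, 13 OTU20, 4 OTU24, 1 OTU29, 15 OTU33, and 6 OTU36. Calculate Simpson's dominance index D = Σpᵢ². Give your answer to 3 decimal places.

0.526

Total N = 3+2+117+3+13+4+1+15+6 = 164, so the proportions are 0.01829, 0.0122, 0.71341, 0.01829, 0.07927, 0.02439, 0.0061, 0.09146, 0.03659 (working shown to 5 dp, full precision carried).
D = 0.01829² + 0.0122² + 0.71341² + 0.01829² + 0.07927² + 0.02439² + 0.0061² + 0.09146² + 0.03659² = 0.00033 + 0.00015 + 0.50896 + 0.00033 + 0.00628 + 0.00059 + 0.00004 + 0.00837 + 0.00134 = 0.52640.
To 3 decimal places, D = 0.526.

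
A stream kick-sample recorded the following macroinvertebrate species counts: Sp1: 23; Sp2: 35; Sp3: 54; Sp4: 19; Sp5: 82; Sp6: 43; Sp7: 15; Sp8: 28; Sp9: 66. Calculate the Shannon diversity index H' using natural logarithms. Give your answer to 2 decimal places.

Total N = 23+35+54+19+82+43+15+28+66 = 365, so the proportions are 0.063, 0.0959, 0.1479, 0.0521, 0.2247, 0.1178, 0.0411, 0.0767, 0.1808 (working shown to 4 dp, full precision carried).
Each pᵢ ln pᵢ term: 0.063×(-2.7644)=-0.1742, 0.0959×(-2.3445)=-0.2248, 0.1479×(-1.9109)=-0.2827, 0.0521×(-2.9555)=-0.1538, 0.2247×(-1.4932)=-0.3355, 0.1178×(-2.1387)=-0.2520, 0.0411×(-3.1918)=-0.1312, 0.0767×(-2.5677)=-0.1970, 0.1808×(-1.7102)=-0.3092.
Sum = -2.0604, so H' = 2.06.

2.06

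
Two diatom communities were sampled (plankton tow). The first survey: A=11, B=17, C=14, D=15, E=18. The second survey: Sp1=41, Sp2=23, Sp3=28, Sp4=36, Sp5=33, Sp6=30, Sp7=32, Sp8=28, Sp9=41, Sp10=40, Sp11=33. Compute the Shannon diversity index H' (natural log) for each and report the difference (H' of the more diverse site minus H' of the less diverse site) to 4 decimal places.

0.7878

The first survey: N=75, proportions 0.146667, 0.226667, 0.186667, 0.2, 0.24, giving H' = 1.595678 (working shown to 6 dp, full precision carried).
The second survey: N=365, proportions 0.112329, 0.063014, 0.076712, 0.09863, 0.090411, 0.082192, 0.087671, 0.076712, 0.112329, 0.109589, 0.090411, giving H' = 2.383449.
Difference = |1.595678 − 2.383449| = 0.787771, i.e. 0.7878 to 4 decimal places.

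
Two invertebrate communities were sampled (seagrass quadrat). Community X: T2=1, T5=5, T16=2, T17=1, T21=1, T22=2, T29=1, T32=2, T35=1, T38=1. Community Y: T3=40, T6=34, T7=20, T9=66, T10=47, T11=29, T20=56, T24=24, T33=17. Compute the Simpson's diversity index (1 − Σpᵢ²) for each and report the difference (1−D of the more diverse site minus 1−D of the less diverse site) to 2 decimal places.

0.02

Community X: N=17, proportions 0.0588, 0.2941, 0.1176, 0.0588, 0.0588, 0.1176, 0.0588, 0.1176, 0.0588, 0.0588, giving 1−D = 0.8512 (working shown to 4 dp, full precision carried).
Community Y: N=333, proportions 0.1201, 0.1021, 0.0601, 0.1982, 0.1411, 0.0871, 0.1682, 0.0721, 0.0511, giving 1−D = 0.8687.
Difference = |0.8512 − 0.8687| = 0.0175, i.e. 0.02 to 2 decimal places.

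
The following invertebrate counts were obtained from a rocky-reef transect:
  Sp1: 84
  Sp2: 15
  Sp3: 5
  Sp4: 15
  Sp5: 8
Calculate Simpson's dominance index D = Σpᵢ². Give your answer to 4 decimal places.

Total N = 84+15+5+15+8 = 127, so the proportions are 0.661417, 0.11811, 0.03937, 0.11811, 0.062992 (working shown to 6 dp, full precision carried).
D = 0.661417² + 0.11811² + 0.03937² + 0.11811² + 0.062992² = 0.437473 + 0.013950 + 0.001550 + 0.013950 + 0.003968 = 0.470891.
To 4 decimal places, D = 0.4709.

0.4709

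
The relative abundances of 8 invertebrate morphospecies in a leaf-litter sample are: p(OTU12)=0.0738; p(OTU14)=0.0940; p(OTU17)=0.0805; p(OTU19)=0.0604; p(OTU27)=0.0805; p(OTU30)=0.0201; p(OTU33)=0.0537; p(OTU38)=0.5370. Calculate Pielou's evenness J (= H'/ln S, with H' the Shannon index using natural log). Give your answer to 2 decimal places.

H' = −Σ pᵢ ln pᵢ = −((-0.1924) + (-0.2223) + (-0.2028) + (-0.1695) + (-0.2028) + (-0.0785) + (-0.1570) + (-0.3339)) = 1.5592 (working shown to 4 dp, full precision carried).
With S = 8 species, ln S = 2.0794, so J = 1.5592/2.0794 = 0.7498, i.e. 0.75 to 2 decimal places.

0.75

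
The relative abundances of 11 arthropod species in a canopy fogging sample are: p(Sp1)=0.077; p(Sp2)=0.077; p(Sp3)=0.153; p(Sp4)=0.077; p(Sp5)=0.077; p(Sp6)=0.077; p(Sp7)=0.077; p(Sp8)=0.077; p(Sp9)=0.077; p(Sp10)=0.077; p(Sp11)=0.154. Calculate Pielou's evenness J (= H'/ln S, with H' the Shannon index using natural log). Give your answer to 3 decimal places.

0.981

H' = −Σ pᵢ ln pᵢ = −((-0.19742) + (-0.19742) + (-0.28723) + (-0.19742) + (-0.19742) + (-0.19742) + (-0.19742) + (-0.19742) + (-0.19742) + (-0.19742) + (-0.28810)) = 2.35215 (working shown to 5 dp, full precision carried).
With S = 11 species, ln S = 2.39790, so J = 2.35215/2.39790 = 0.98092, i.e. 0.981 to 3 decimal places.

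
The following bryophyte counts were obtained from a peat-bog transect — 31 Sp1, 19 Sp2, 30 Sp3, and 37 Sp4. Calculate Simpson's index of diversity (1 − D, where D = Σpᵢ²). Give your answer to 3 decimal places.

Total N = 31+19+30+37 = 117, so the proportions are 0.26496, 0.16239, 0.25641, 0.31624 (working shown to 5 dp, full precision carried).
D = 0.26496² + 0.16239² + 0.25641² + 0.31624² = 0.07020 + 0.02637 + 0.06575 + 0.10001 = 0.26233.
So 1 − D = 0.73767, i.e. 0.738 to 3 decimal places.

0.738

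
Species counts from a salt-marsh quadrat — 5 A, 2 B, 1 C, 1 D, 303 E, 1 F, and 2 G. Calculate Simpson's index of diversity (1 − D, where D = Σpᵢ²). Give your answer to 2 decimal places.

0.07

Total N = 5+2+1+1+303+1+2 = 315, so the proportions are 0.0159, 0.0063, 0.0032, 0.0032, 0.9619, 0.0032, 0.0063 (working shown to 4 dp, full precision carried).
D = 0.0159² + 0.0063² + 0.0032² + 0.0032² + 0.9619² + 0.0032² + 0.0063² = 0.0003 + 0.0000 + 0.0000 + 0.0000 + 0.9253 + 0.0000 + 0.0000 = 0.9256.
So 1 − D = 0.0744, i.e. 0.07 to 2 decimal places.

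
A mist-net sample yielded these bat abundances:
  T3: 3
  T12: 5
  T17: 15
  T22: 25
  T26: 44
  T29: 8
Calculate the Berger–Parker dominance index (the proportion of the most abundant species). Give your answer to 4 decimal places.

Total N = 3+5+15+25+44+8 = 100, so the proportions are 0.03, 0.05, 0.15, 0.25, 0.44, 0.08 (working shown to 6 dp, full precision carried).
The largest proportion is 0.44, i.e. d = 0.4400 to 4 decimal places.

0.4400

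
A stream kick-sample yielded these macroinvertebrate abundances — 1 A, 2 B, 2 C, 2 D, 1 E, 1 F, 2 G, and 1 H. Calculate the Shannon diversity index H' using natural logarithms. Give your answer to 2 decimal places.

2.02

Total N = 1+2+2+2+1+1+2+1 = 12, so the proportions are 0.0833, 0.1667, 0.1667, 0.1667, 0.0833, 0.0833, 0.1667, 0.0833 (working shown to 4 dp, full precision carried).
Each pᵢ ln pᵢ term: 0.0833×(-2.4849)=-0.2071, 0.1667×(-1.7918)=-0.2986, 0.1667×(-1.7918)=-0.2986, 0.1667×(-1.7918)=-0.2986, 0.0833×(-2.4849)=-0.2071, 0.0833×(-2.4849)=-0.2071, 0.1667×(-1.7918)=-0.2986, 0.0833×(-2.4849)=-0.2071.
Sum = -2.0228, so H' = 2.02.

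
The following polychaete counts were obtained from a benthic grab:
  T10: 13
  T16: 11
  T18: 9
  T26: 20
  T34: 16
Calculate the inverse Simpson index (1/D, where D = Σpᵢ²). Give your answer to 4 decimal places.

Total N = 13+11+9+20+16 = 69, so the proportions are 0.1884058, 0.15942029, 0.13043478, 0.28985507, 0.23188406 (working shown to 8 dp, full precision carried).
D = 0.1884058² + 0.15942029² + 0.13043478² + 0.28985507² + 0.23188406² = 0.03549674 + 0.02541483 + 0.01701323 + 0.08401596 + 0.05377022 = 0.21571099.
So 1/D = 4.635833, i.e. 4.6358 to 4 decimal places.

4.6358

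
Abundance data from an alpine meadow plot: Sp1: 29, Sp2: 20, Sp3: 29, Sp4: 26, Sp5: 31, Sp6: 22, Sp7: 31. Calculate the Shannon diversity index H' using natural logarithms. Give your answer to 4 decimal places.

Total N = 29+20+29+26+31+22+31 = 188, so the proportions are 0.154255, 0.106383, 0.154255, 0.138298, 0.164894, 0.117021, 0.164894 (working shown to 6 dp, full precision carried).
Each pᵢ ln pᵢ term: 0.154255×(-1.869146)=-0.288326, 0.106383×(-2.240710)=-0.238373, 0.154255×(-1.869146)=-0.288326, 0.138298×(-1.978345)=-0.273601, 0.164894×(-1.802455)=-0.297213, 0.117021×(-2.145400)=-0.251057, 0.164894×(-1.802455)=-0.297213.
Sum = -1.934110, so H' = 1.9341.

1.9341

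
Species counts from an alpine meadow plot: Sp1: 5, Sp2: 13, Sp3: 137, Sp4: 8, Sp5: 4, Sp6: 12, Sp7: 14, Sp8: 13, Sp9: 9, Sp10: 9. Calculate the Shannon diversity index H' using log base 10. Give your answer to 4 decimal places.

0.6494

Total N = 5+13+137+8+4+12+14+13+9+9 = 224, so the proportions are 0.022321, 0.058036, 0.611607, 0.035714, 0.017857, 0.053571, 0.0625, 0.058036, 0.040179, 0.040179 (working shown to 6 dp, full precision carried).
Each pᵢ log₁₀ pᵢ term: 0.022321×(-1.651278)=-0.036859, 0.058036×(-1.236305)=-0.071750, 0.611607×(-0.213527)=-0.130595, 0.035714×(-1.447158)=-0.051684, 0.017857×(-1.748188)=-0.031218, 0.053571×(-1.271067)=-0.068093, 0.0625×(-1.204120)=-0.075257, 0.058036×(-1.236305)=-0.071750, 0.040179×(-1.396006)=-0.056090, 0.040179×(-1.396006)=-0.056090.
Sum = -0.649385, so H' = 0.6494.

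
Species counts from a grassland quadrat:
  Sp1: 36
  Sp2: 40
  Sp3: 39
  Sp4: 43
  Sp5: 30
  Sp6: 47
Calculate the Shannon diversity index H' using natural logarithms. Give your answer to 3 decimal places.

Total N = 36+40+39+43+30+47 = 235, so the proportions are 0.15319, 0.17021, 0.16596, 0.18298, 0.12766, 0.2 (working shown to 5 dp, full precision carried).
Each pᵢ ln pᵢ term: 0.15319×(-1.87607)=-0.28740, 0.17021×(-1.77071)=-0.30140, 0.16596×(-1.79602)=-0.29806, 0.18298×(-1.69839)=-0.31077, 0.12766×(-2.05839)=-0.26277, 0.2×(-1.60944)=-0.32189.
Sum = -1.78229, so H' = 1.782.

1.782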